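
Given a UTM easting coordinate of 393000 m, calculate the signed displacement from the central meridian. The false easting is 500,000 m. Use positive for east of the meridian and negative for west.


displacement = 393000 - 500000 = -107000 m

-107000 m


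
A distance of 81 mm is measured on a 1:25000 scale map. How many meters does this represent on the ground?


ground = 81 mm * 25000 / 1000 = 2025.0 m

2025.0 m


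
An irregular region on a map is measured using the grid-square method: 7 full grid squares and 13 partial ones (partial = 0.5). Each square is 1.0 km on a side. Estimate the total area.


effective squares = 7 + 13 * 0.5 = 13.5
area = 13.5 * 1.0 = 13.5 km^2

13.5 km^2


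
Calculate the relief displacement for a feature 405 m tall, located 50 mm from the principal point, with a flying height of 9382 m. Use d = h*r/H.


d = h * r / H = 405 * 50 / 9382 = 2.16 mm

2.16 mm


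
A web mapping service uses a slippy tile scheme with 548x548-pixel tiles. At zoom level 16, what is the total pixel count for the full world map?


tiles per axis = 2^16 = 65536
total tiles = 65536^2 = 4294967296
pixels per axis = 65536 * 548 = 35913728
total pixels = 35913728^2 = 1289795858857984

1289795858857984 pixels


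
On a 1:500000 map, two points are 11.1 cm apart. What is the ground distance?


ground = 11.1 cm * 500000 / 100 = 55500.0 m = 55.5 km

55.5 km


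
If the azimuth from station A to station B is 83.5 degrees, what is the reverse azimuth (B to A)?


back azimuth = (83.5 + 180) mod 360 = 263.5 degrees

263.5 degrees


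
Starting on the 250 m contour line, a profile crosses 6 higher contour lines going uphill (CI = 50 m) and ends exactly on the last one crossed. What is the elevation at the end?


elevation = 250 + 6 * 50 = 550 m

550 m


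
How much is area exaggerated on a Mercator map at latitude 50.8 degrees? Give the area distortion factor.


area_distortion = 1/cos^2(50.8) = 2.503

2.503


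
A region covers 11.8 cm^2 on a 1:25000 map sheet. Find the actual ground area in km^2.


ground_area = 11.8 * (25000/100)^2 = 737500.0 m^2 = 0.7375 km^2 ≈ 0.738 km^2

0.738 km^2


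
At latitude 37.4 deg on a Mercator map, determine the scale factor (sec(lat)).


SF = 1 / cos(37.4) = 1 / 0.794415 = 1.259

1.259


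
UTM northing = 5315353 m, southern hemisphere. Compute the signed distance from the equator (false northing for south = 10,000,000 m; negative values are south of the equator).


For southern: actual = 5315353 - 10000000 = -4684647 m

-4684647 m


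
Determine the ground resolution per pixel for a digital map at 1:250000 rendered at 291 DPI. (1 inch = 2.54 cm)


pixel_cm = 2.54 / 291 ≈ 0.008729 cm
ground = pixel_cm * 250000 / 100 = 2.54 * 250000 / (291 * 100) = 635000 / 29100 ≈ 21.82 m

21.82 m


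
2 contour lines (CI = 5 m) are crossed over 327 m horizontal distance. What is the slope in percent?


elevation change = 2 * 5 = 10 m
slope = 10 / 327 * 100 = 3.1%

3.1%


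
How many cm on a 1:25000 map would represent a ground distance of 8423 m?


map_cm = 8423 * 100 / 25000 = 33.692 cm ≈ 33.69 cm

33.69 cm


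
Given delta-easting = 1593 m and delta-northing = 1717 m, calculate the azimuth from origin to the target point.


az = atan2(1593, 1717) = 42.9 deg
adjusted to 0-360: 42.9 degrees

42.9 degrees


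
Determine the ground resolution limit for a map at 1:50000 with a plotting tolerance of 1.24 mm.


ground = 1.24 mm * 50000 / 1000 = 62.0 m

62.0 m


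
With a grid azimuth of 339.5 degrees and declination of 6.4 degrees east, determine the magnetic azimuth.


magnetic azimuth = grid azimuth - declination (east +ve)
mag_az = 339.5 - 6.4 = 333.1 degrees

333.1 degrees


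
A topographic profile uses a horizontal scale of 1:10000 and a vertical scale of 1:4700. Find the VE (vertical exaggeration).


VE = horizontal_scale / vertical_scale = 10000 / 4700 ≈ 2.1

2.1x


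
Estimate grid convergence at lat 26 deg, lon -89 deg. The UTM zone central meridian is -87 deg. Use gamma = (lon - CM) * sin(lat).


gamma = (-89 - -87) * sin(26) = -2 * 0.438371 = -0.877 degrees

-0.877 degrees


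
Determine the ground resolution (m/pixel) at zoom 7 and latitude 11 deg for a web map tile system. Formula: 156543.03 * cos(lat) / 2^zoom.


res = 156543.03 * cos(11) / 2^7 = 156543.03 * 0.98162718 / 128 = 1200.52 m/pixel

1200.52 m/pixel


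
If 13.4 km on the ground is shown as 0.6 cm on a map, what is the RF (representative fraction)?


ground = 13.4 km = 1340000 cm; RF denominator = ground / map = 1340000 / 0.6 ≈ 2233333; RF = 1:2233333

1:2233333


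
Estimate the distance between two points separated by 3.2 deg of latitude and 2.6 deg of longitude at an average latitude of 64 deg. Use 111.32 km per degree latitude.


dlat_km = 3.2 * 111.32 = 356.224
dlon_km = 2.6 * 111.32 * cos(64) ≈ 126.879
dist = sqrt(356.224^2 + 126.879^2) ≈ 378.1 km

378.1 km


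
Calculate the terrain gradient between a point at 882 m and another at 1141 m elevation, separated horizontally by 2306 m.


gradient = (1141 - 882) / 2306 = 259 / 2306 = 0.1123

0.1123


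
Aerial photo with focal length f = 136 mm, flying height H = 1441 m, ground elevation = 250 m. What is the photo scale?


scale = f / (H - h) = 136 mm / 1191 m = 136 / 1191000 = 1:8757

1:8757


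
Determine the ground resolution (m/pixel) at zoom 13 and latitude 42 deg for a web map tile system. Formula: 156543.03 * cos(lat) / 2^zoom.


res = 156543.03 * cos(42) / 2^13 = 156543.03 * 0.74314483 / 8192 = 14.2 m/pixel

14.2 m/pixel


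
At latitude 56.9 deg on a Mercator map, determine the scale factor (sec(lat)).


SF = 1 / cos(56.9) = 1 / 0.546102 = 1.831

1.831


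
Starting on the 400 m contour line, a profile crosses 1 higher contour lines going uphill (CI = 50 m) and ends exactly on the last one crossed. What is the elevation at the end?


elevation = 400 + 1 * 50 = 450 m

450 m


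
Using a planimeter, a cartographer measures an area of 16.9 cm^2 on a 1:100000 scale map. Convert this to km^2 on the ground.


ground_area = 16.9 * (100000/100)^2 = 16900000.0 m^2 = 16.9 km^2

16.9 km^2


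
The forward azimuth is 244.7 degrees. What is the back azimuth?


back azimuth = (244.7 + 180) mod 360 = 64.7 degrees

64.7 degrees


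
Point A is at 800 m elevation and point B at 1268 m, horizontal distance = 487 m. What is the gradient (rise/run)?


gradient = (1268 - 800) / 487 = 468 / 487 = 0.961

0.961


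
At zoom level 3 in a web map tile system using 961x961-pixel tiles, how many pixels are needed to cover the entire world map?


tiles per axis = 2^3 = 8
total tiles = 8^2 = 64
pixels per axis = 8 * 961 = 7688
total pixels = 7688^2 = 59105344

59105344 pixels


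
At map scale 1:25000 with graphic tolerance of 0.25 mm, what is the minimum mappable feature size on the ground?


ground = 0.25 mm * 25000 / 1000 = 6.25 m

6.25 m


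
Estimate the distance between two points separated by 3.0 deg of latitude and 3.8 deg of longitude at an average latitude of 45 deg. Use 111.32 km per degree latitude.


dlat_km = 3.0 * 111.32 = 333.96
dlon_km = 3.8 * 111.32 * cos(45) ≈ 299.117
dist = sqrt(333.96^2 + 299.117^2) ≈ 448.3 km

448.3 km


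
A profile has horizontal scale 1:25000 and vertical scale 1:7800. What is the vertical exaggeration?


VE = horizontal_scale / vertical_scale = 25000 / 7800 ≈ 3.2

3.2x


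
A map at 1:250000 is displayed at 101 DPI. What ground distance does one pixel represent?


pixel_cm = 2.54 / 101 ≈ 0.025149 cm
ground = pixel_cm * 250000 / 100 = 2.54 * 250000 / (101 * 100) = 635000 / 10100 ≈ 62.87 m

62.87 m


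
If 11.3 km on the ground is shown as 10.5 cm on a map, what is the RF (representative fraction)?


ground = 11.3 km = 1130000 cm; RF denominator = ground / map = 1130000 / 10.5 ≈ 107619; RF = 1:107619

1:107619


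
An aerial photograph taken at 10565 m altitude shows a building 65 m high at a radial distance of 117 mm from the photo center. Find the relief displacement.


d = h * r / H = 65 * 117 / 10565 = 0.72 mm

0.72 mm


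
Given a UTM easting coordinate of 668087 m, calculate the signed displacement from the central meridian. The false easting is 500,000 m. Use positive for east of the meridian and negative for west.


displacement = 668087 - 500000 = 168087 m

168087 m


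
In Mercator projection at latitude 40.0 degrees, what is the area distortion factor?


area_distortion = 1/cos^2(40.0) = 1.704

1.704


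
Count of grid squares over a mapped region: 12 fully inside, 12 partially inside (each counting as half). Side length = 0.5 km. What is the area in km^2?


effective squares = 12 + 12 * 0.5 = 18.0
area = 18.0 * 0.25 = 4.5 km^2

4.5 km^2


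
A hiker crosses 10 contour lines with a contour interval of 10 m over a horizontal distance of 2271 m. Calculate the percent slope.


elevation change = 10 * 10 = 100 m
slope = 100 / 2271 * 100 = 4.4%

4.4%


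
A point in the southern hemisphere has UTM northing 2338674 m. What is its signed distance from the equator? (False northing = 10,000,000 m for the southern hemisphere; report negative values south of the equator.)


For southern: actual = 2338674 - 10000000 = -7661326 m

-7661326 m


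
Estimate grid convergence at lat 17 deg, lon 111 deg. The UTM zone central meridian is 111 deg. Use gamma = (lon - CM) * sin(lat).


gamma = (111 - 111) * sin(17) = 0 * 0.292372 = 0.0 degrees

0.0 degrees


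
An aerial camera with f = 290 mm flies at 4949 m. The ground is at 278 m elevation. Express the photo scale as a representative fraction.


scale = f / (H - h) = 290 mm / 4671 m = 290 / 4671000 = 1:16107

1:16107


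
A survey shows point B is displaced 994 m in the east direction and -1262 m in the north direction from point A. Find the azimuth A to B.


az = atan2(994, -1262) = 141.8 deg
adjusted to 0-360: 141.8 degrees

141.8 degrees


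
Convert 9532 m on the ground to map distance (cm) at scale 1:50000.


map_cm = 9532 * 100 / 50000 = 19.064 cm ≈ 19.06 cm

19.06 cm


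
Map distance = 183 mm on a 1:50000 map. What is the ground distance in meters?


ground = 183 mm * 50000 / 1000 = 9150.0 m

9150.0 m


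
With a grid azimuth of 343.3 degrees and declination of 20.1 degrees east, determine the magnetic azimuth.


magnetic azimuth = grid azimuth - declination (east +ve)
mag_az = 343.3 - 20.1 = 323.2 degrees

323.2 degrees


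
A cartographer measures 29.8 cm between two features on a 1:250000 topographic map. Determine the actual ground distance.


ground = 29.8 cm * 250000 / 100 = 74500.0 m = 74.5 km

74.5 km


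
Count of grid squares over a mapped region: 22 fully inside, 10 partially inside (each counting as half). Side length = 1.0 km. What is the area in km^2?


effective squares = 22 + 10 * 0.5 = 27.0
area = 27.0 * 1.0 = 27.0 km^2

27.0 km^2


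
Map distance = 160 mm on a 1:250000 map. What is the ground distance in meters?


ground = 160 mm * 250000 / 1000 = 40000.0 m

40000.0 m


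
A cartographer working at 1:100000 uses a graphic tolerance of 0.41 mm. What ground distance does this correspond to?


ground = 0.41 mm * 100000 / 1000 = 41.0 m

41.0 m


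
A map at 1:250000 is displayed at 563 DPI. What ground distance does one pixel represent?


pixel_cm = 2.54 / 563 ≈ 0.004512 cm
ground = pixel_cm * 250000 / 100 = 2.54 * 250000 / (563 * 100) = 635000 / 56300 ≈ 11.28 m

11.28 m


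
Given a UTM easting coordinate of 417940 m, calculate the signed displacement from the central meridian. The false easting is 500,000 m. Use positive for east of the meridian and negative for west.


displacement = 417940 - 500000 = -82060 m

-82060 m


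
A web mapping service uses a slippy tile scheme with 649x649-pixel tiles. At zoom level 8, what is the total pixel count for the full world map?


tiles per axis = 2^8 = 256
total tiles = 256^2 = 65536
pixels per axis = 256 * 649 = 166144
total pixels = 166144^2 = 27603828736

27603828736 pixels


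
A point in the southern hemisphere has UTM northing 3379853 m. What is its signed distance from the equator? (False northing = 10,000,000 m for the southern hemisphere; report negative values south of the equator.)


For southern: actual = 3379853 - 10000000 = -6620147 m

-6620147 m


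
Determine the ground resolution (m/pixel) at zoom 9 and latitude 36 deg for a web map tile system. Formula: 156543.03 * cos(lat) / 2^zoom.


res = 156543.03 * cos(36) / 2^9 = 156543.03 * 0.80901699 / 512 = 247.36 m/pixel

247.36 m/pixel


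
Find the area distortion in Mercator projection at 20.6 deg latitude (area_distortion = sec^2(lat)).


area_distortion = 1/cos^2(20.6) = 1.141

1.141


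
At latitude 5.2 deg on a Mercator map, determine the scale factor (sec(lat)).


SF = 1 / cos(5.2) = 1 / 0.995884 = 1.004

1.004


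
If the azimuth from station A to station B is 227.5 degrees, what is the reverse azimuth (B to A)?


back azimuth = (227.5 + 180) mod 360 = 47.5 degrees

47.5 degrees


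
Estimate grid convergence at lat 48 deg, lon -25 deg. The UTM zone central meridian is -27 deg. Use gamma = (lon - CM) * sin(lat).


gamma = (-25 - -27) * sin(48) = 2 * 0.743145 = 1.486 degrees

1.486 degrees


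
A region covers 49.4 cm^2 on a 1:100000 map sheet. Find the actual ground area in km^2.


ground_area = 49.4 * (100000/100)^2 = 49400000.0 m^2 = 49.4 km^2

49.4 km^2


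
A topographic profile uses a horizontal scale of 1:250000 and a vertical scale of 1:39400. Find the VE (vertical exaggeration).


VE = horizontal_scale / vertical_scale = 250000 / 39400 ≈ 6.3

6.3x


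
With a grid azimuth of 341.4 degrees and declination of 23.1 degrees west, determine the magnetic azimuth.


magnetic azimuth = grid azimuth - declination (east +ve)
mag_az = 341.4 - -23.1 = 4.5 degrees

4.5 degrees


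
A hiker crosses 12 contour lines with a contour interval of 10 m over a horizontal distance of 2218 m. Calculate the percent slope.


elevation change = 12 * 10 = 120 m
slope = 120 / 2218 * 100 = 5.4%

5.4%


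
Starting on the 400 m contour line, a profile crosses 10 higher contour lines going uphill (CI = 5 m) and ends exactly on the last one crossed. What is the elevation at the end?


elevation = 400 + 10 * 5 = 450 m

450 m


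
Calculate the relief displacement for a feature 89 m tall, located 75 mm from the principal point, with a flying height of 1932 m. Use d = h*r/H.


d = h * r / H = 89 * 75 / 1932 = 3.45 mm

3.45 mm


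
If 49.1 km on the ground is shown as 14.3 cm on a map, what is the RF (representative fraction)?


ground = 49.1 km = 4910000 cm; RF denominator = ground / map = 4910000 / 14.3 ≈ 343357; RF = 1:343357

1:343357


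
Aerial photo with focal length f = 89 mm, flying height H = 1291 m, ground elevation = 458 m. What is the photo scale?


scale = f / (H - h) = 89 mm / 833 m = 89 / 833000 = 1:9360

1:9360


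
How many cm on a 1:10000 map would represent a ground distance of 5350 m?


map_cm = 5350 * 100 / 10000 = 53.5 cm

53.5 cm


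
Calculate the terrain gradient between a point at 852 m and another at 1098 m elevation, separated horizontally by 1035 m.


gradient = (1098 - 852) / 1035 = 246 / 1035 = 0.2377

0.2377


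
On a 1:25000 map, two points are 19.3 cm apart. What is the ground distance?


ground = 19.3 cm * 25000 / 100 = 4825.0 m = 4.825 km

4.825 km


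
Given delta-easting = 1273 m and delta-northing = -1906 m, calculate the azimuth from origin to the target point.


az = atan2(1273, -1906) = 146.3 deg
adjusted to 0-360: 146.3 degrees

146.3 degrees


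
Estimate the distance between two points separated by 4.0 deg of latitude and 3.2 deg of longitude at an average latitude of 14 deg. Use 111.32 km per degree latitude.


dlat_km = 4.0 * 111.32 = 445.28
dlon_km = 3.2 * 111.32 * cos(14) ≈ 345.643
dist = sqrt(445.28^2 + 345.643^2) ≈ 563.7 km

563.7 km


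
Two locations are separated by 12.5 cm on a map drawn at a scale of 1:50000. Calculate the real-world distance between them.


ground = 12.5 cm * 50000 / 100 = 6250.0 m = 6.25 km

6.25 km


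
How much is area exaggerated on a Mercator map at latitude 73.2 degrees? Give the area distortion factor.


area_distortion = 1/cos^2(73.2) = 11.97

11.97


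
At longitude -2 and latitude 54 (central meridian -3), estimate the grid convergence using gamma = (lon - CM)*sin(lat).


gamma = (-2 - -3) * sin(54) = 1 * 0.809017 = 0.809 degrees

0.809 degrees


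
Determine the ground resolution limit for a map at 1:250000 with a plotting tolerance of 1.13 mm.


ground = 1.13 mm * 250000 / 1000 = 282.5 m

282.5 m


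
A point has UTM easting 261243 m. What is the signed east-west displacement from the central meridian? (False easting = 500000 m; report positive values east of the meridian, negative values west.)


displacement = 261243 - 500000 = -238757 m

-238757 m


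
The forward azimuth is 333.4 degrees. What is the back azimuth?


back azimuth = (333.4 + 180) mod 360 = 153.4 degrees

153.4 degrees


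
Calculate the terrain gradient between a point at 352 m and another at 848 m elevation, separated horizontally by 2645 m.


gradient = (848 - 352) / 2645 = 496 / 2645 = 0.1875

0.1875


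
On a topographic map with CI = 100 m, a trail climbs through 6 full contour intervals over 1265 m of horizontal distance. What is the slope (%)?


elevation change = 6 * 100 = 600 m
slope = 600 / 1265 * 100 = 47.4%

47.4%


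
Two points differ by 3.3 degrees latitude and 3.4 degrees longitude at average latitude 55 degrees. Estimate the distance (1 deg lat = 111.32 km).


dlat_km = 3.3 * 111.32 = 367.356
dlon_km = 3.4 * 111.32 * cos(55) ≈ 217.092
dist = sqrt(367.356^2 + 217.092^2) ≈ 426.7 km

426.7 km


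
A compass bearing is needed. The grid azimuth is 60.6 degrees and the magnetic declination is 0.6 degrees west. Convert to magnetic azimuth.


magnetic azimuth = grid azimuth - declination (east +ve)
mag_az = 60.6 - -0.6 = 61.2 degrees

61.2 degrees


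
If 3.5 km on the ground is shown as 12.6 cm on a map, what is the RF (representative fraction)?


ground = 3.5 km = 350000 cm; RF denominator = ground / map = 350000 / 12.6 ≈ 27778; RF = 1:27778

1:27778


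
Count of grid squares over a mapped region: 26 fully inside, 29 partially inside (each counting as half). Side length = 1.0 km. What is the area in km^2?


effective squares = 26 + 29 * 0.5 = 40.5
area = 40.5 * 1.0 = 40.5 km^2

40.5 km^2


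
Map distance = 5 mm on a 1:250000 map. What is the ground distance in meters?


ground = 5 mm * 250000 / 1000 = 1250.0 m

1250.0 m


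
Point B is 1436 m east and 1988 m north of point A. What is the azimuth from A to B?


az = atan2(1436, 1988) = 35.8 deg
adjusted to 0-360: 35.8 degrees

35.8 degrees


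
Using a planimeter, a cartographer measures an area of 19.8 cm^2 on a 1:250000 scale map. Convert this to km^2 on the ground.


ground_area = 19.8 * (250000/100)^2 = 123750000.0 m^2 = 123.75 km^2

123.75 km^2


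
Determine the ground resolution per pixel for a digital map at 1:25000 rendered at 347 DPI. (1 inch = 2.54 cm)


pixel_cm = 2.54 / 347 ≈ 0.00732 cm
ground = pixel_cm * 25000 / 100 = 2.54 * 25000 / (347 * 100) = 63500 / 34700 ≈ 1.83 m

1.83 m


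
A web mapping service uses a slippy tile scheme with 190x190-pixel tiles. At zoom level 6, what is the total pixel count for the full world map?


tiles per axis = 2^6 = 64
total tiles = 64^2 = 4096
pixels per axis = 64 * 190 = 12160
total pixels = 12160^2 = 147865600

147865600 pixels


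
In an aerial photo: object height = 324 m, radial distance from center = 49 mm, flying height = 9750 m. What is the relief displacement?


d = h * r / H = 324 * 49 / 9750 = 1.63 mm

1.63 mm


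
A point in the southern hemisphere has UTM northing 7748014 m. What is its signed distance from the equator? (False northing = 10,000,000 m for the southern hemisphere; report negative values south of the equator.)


For southern: actual = 7748014 - 10000000 = -2251986 m

-2251986 m


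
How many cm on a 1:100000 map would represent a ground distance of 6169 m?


map_cm = 6169 * 100 / 100000 = 6.169 cm ≈ 6.17 cm

6.17 cm


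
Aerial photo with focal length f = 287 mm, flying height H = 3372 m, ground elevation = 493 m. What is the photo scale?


scale = f / (H - h) = 287 mm / 2879 m = 287 / 2879000 = 1:10031

1:10031


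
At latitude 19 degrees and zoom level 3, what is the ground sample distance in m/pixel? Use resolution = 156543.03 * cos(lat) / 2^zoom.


res = 156543.03 * cos(19) / 2^3 = 156543.03 * 0.94551858 / 8 = 18501.79 m/pixel

18501.79 m/pixel


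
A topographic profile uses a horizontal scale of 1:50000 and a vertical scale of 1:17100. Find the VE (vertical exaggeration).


VE = horizontal_scale / vertical_scale = 50000 / 17100 ≈ 2.9

2.9x


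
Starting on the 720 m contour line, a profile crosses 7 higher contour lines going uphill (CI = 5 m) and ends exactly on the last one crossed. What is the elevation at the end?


elevation = 720 + 7 * 5 = 755 m

755 m


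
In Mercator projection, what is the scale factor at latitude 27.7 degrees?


SF = 1 / cos(27.7) = 1 / 0.885394 = 1.129

1.129


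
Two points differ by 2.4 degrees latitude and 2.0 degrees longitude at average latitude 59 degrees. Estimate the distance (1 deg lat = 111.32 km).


dlat_km = 2.4 * 111.32 = 267.168
dlon_km = 2.0 * 111.32 * cos(59) ≈ 114.668
dist = sqrt(267.168^2 + 114.668^2) ≈ 290.7 km

290.7 km


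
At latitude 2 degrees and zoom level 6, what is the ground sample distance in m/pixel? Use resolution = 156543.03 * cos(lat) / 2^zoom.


res = 156543.03 * cos(2) / 2^6 = 156543.03 * 0.99939083 / 64 = 2444.49 m/pixel

2444.49 m/pixel


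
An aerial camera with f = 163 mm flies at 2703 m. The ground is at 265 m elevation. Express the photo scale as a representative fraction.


scale = f / (H - h) = 163 mm / 2438 m = 163 / 2438000 = 1:14957

1:14957


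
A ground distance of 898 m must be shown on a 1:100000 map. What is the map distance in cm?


map_cm = 898 * 100 / 100000 = 0.898 cm ≈ 0.9 cm

0.9 cm


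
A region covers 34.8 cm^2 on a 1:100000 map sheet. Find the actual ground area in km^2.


ground_area = 34.8 * (100000/100)^2 = 34800000.0 m^2 = 34.8 km^2

34.8 km^2


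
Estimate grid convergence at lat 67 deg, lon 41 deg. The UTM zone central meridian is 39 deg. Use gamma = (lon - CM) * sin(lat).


gamma = (41 - 39) * sin(67) = 2 * 0.920505 = 1.841 degrees

1.841 degrees


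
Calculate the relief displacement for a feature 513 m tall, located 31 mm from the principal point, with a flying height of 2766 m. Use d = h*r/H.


d = h * r / H = 513 * 31 / 2766 = 5.75 mm

5.75 mm


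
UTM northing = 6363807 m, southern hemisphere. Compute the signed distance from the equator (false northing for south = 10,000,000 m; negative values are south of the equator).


For southern: actual = 6363807 - 10000000 = -3636193 m

-3636193 m


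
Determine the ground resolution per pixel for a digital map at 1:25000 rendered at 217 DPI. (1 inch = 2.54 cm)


pixel_cm = 2.54 / 217 ≈ 0.011705 cm
ground = pixel_cm * 25000 / 100 = 2.54 * 25000 / (217 * 100) = 63500 / 21700 ≈ 2.93 m

2.93 m


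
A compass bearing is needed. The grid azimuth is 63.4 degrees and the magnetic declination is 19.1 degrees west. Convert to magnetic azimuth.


magnetic azimuth = grid azimuth - declination (east +ve)
mag_az = 63.4 - -19.1 = 82.5 degrees

82.5 degrees


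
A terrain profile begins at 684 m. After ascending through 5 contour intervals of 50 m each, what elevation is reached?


elevation = 684 + 5 * 50 = 934 m

934 m


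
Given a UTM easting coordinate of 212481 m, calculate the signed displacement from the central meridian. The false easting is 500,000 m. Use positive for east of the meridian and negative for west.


displacement = 212481 - 500000 = -287519 m

-287519 m


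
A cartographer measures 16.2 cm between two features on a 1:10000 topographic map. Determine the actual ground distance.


ground = 16.2 cm * 10000 / 100 = 1620.0 m = 1.62 km

1.62 km


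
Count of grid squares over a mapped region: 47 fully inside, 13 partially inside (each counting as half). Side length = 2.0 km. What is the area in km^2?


effective squares = 47 + 13 * 0.5 = 53.5
area = 53.5 * 4.0 = 214.0 km^2

214.0 km^2


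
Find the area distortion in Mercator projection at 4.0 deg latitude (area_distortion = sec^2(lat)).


area_distortion = 1/cos^2(4.0) = 1.005

1.005


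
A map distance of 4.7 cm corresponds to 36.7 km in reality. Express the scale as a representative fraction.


ground = 36.7 km = 3670000 cm; RF denominator = ground / map = 3670000 / 4.7 ≈ 780851; RF = 1:780851

1:780851


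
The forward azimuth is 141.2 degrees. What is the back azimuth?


back azimuth = (141.2 + 180) mod 360 = 321.2 degrees

321.2 degrees


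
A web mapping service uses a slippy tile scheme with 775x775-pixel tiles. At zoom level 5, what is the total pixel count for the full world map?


tiles per axis = 2^5 = 32
total tiles = 32^2 = 1024
pixels per axis = 32 * 775 = 24800
total pixels = 24800^2 = 615040000

615040000 pixels


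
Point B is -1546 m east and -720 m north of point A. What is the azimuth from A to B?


az = atan2(-1546, -720) = -115.0 deg
adjusted to 0-360: 245.0 degrees

245.0 degrees


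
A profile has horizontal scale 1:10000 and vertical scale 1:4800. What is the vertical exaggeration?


VE = horizontal_scale / vertical_scale = 10000 / 4800 ≈ 2.1

2.1x


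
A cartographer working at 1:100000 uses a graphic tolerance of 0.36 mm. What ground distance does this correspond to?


ground = 0.36 mm * 100000 / 1000 = 36.0 m

36.0 m


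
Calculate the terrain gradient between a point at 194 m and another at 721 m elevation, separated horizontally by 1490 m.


gradient = (721 - 194) / 1490 = 527 / 1490 = 0.3537

0.3537


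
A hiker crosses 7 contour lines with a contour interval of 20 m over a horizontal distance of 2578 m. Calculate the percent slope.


elevation change = 7 * 20 = 140 m
slope = 140 / 2578 * 100 = 5.4%

5.4%


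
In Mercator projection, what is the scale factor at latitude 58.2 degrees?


SF = 1 / cos(58.2) = 1 / 0.526956 = 1.898

1.898


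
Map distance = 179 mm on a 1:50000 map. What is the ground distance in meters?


ground = 179 mm * 50000 / 1000 = 8950.0 m

8950.0 m


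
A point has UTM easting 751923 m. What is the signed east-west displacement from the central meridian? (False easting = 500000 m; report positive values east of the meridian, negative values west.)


displacement = 751923 - 500000 = 251923 m

251923 m


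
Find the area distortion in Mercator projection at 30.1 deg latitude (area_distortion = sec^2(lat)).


area_distortion = 1/cos^2(30.1) = 1.336

1.336


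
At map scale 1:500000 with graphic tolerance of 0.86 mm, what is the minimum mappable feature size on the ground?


ground = 0.86 mm * 500000 / 1000 = 430.0 m

430.0 m


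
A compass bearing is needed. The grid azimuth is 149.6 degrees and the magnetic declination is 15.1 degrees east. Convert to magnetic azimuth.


magnetic azimuth = grid azimuth - declination (east +ve)
mag_az = 149.6 - 15.1 = 134.5 degrees

134.5 degrees


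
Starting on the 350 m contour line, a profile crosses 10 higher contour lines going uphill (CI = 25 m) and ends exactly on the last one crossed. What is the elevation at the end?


elevation = 350 + 10 * 25 = 600 m

600 m


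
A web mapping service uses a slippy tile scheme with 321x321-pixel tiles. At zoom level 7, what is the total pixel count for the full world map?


tiles per axis = 2^7 = 128
total tiles = 128^2 = 16384
pixels per axis = 128 * 321 = 41088
total pixels = 41088^2 = 1688223744

1688223744 pixels


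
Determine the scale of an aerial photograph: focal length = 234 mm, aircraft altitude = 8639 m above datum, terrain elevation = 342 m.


scale = f / (H - h) = 234 mm / 8297 m = 234 / 8297000 = 1:35457

1:35457


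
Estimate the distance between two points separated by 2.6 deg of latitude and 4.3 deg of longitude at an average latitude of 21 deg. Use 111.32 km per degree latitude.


dlat_km = 2.6 * 111.32 = 289.432
dlon_km = 4.3 * 111.32 * cos(21) ≈ 446.883
dist = sqrt(289.432^2 + 446.883^2) ≈ 532.4 km

532.4 km


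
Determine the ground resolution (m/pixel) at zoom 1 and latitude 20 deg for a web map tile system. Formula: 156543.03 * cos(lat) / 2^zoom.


res = 156543.03 * cos(20) / 2^1 = 156543.03 * 0.93969262 / 2 = 73551.17 m/pixel

73551.17 m/pixel


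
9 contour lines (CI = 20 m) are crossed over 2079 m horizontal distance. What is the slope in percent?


elevation change = 9 * 20 = 180 m
slope = 180 / 2079 * 100 = 8.7%

8.7%


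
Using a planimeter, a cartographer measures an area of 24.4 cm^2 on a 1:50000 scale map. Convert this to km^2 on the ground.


ground_area = 24.4 * (50000/100)^2 = 6100000.0 m^2 = 6.1 km^2

6.1 km^2


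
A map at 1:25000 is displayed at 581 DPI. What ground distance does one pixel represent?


pixel_cm = 2.54 / 581 ≈ 0.004372 cm
ground = pixel_cm * 25000 / 100 = 2.54 * 25000 / (581 * 100) = 63500 / 58100 ≈ 1.09 m

1.09 m


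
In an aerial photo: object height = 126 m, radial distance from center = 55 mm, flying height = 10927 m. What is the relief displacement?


d = h * r / H = 126 * 55 / 10927 = 0.63 mm

0.63 mm


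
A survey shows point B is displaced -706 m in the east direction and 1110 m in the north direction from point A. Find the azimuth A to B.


az = atan2(-706, 1110) = -32.5 deg
adjusted to 0-360: 327.5 degrees

327.5 degrees


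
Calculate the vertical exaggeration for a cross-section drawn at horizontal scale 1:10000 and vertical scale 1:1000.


VE = horizontal_scale / vertical_scale = 10000 / 1000 = 10.0

10.0x


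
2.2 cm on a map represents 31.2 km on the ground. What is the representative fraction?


ground = 31.2 km = 3120000 cm; RF denominator = ground / map = 3120000 / 2.2 ≈ 1418182; RF = 1:1418182

1:1418182


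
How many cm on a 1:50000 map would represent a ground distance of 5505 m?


map_cm = 5505 * 100 / 50000 = 11.01 cm

11.01 cm


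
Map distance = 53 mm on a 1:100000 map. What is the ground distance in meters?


ground = 53 mm * 100000 / 1000 = 5300.0 m

5300.0 m


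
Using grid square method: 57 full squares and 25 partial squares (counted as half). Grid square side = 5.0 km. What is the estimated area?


effective squares = 57 + 25 * 0.5 = 69.5
area = 69.5 * 25.0 = 1737.5 km^2

1737.5 km^2


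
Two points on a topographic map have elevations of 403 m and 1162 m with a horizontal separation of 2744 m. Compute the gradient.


gradient = (1162 - 403) / 2744 = 759 / 2744 = 0.2766

0.2766


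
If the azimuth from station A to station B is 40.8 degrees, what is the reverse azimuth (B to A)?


back azimuth = (40.8 + 180) mod 360 = 220.8 degrees

220.8 degrees


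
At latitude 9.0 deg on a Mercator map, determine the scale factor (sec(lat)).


SF = 1 / cos(9.0) = 1 / 0.987688 = 1.012

1.012


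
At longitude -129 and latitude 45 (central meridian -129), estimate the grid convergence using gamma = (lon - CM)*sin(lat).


gamma = (-129 - -129) * sin(45) = 0 * 0.707107 = 0.0 degrees

0.0 degrees


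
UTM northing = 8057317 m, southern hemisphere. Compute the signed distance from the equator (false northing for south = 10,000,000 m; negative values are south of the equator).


For southern: actual = 8057317 - 10000000 = -1942683 m

-1942683 m


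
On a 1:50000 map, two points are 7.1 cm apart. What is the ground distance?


ground = 7.1 cm * 50000 / 100 = 3550.0 m = 3.55 km

3.55 km


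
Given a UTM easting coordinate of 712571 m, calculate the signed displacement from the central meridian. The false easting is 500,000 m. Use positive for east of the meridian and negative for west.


displacement = 712571 - 500000 = 212571 m

212571 m


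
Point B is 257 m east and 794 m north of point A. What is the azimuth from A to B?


az = atan2(257, 794) = 17.9 deg
adjusted to 0-360: 17.9 degrees

17.9 degrees


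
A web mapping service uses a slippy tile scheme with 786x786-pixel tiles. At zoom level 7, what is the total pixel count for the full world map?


tiles per axis = 2^7 = 128
total tiles = 128^2 = 16384
pixels per axis = 128 * 786 = 100608
total pixels = 100608^2 = 10121969664

10121969664 pixels


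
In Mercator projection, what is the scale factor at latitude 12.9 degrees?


SF = 1 / cos(12.9) = 1 / 0.974761 = 1.026

1.026


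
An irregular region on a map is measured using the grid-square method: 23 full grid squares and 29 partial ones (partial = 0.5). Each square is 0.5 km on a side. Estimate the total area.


effective squares = 23 + 29 * 0.5 = 37.5
area = 37.5 * 0.25 = 9.375 km^2

9.375 km^2


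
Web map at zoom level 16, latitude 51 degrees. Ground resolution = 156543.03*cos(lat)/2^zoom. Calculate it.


res = 156543.03 * cos(51) / 2^16 = 156543.03 * 0.62932039 / 65536 = 1.5 m/pixel

1.5 m/pixel


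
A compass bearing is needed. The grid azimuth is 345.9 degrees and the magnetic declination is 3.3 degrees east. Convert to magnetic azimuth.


magnetic azimuth = grid azimuth - declination (east +ve)
mag_az = 345.9 - 3.3 = 342.6 degrees

342.6 degrees


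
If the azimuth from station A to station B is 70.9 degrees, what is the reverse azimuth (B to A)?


back azimuth = (70.9 + 180) mod 360 = 250.9 degrees

250.9 degrees


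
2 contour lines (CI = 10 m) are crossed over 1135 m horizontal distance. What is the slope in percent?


elevation change = 2 * 10 = 20 m
slope = 20 / 1135 * 100 = 1.8%

1.8%


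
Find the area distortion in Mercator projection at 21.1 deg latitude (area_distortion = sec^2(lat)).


area_distortion = 1/cos^2(21.1) = 1.149

1.149


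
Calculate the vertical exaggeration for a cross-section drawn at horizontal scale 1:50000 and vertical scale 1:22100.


VE = horizontal_scale / vertical_scale = 50000 / 22100 ≈ 2.3

2.3x


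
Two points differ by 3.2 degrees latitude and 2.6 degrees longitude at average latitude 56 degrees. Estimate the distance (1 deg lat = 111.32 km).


dlat_km = 3.2 * 111.32 = 356.224
dlon_km = 2.6 * 111.32 * cos(56) ≈ 161.848
dist = sqrt(356.224^2 + 161.848^2) ≈ 391.3 km

391.3 km


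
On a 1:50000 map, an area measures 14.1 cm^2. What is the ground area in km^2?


ground_area = 14.1 * (50000/100)^2 = 3525000.0 m^2 = 3.525 km^2

3.525 km^2


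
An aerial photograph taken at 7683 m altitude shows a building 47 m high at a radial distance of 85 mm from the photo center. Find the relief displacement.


d = h * r / H = 47 * 85 / 7683 = 0.52 mm

0.52 mm


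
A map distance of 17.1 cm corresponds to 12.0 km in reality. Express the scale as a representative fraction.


ground = 12.0 km = 1200000 cm; RF denominator = ground / map = 1200000 / 17.1 ≈ 70175; RF = 1:70175

1:70175


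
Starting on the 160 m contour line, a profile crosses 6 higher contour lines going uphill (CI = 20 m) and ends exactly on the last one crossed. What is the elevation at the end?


elevation = 160 + 6 * 20 = 280 m

280 m


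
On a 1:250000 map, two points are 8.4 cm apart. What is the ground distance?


ground = 8.4 cm * 250000 / 100 = 21000.0 m = 21.0 km

21.0 km


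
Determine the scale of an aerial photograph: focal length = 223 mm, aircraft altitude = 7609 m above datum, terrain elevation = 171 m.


scale = f / (H - h) = 223 mm / 7438 m = 223 / 7438000 = 1:33354

1:33354


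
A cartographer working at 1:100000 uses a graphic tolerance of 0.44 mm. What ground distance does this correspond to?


ground = 0.44 mm * 100000 / 1000 = 44.0 m

44.0 m


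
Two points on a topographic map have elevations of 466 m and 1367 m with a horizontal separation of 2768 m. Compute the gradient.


gradient = (1367 - 466) / 2768 = 901 / 2768 = 0.3255

0.3255


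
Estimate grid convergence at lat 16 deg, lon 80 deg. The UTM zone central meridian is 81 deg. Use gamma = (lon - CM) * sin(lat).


gamma = (80 - 81) * sin(16) = -1 * 0.275637 = -0.276 degrees

-0.276 degrees


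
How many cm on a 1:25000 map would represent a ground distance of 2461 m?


map_cm = 2461 * 100 / 25000 = 9.844 cm ≈ 9.84 cm

9.84 cm


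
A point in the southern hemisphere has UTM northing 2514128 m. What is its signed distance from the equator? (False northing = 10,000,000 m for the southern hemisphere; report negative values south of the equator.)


For southern: actual = 2514128 - 10000000 = -7485872 m

-7485872 m


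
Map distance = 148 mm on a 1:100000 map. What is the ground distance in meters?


ground = 148 mm * 100000 / 1000 = 14800.0 m

14800.0 m


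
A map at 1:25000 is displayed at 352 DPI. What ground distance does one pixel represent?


pixel_cm = 2.54 / 352 ≈ 0.007216 cm
ground = pixel_cm * 25000 / 100 = 2.54 * 25000 / (352 * 100) = 63500 / 35200 ≈ 1.8 m

1.8 m


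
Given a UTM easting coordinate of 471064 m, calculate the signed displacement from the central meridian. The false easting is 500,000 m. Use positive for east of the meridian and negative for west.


displacement = 471064 - 500000 = -28936 m

-28936 m


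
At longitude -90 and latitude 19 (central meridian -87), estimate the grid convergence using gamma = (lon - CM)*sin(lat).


gamma = (-90 - -87) * sin(19) = -3 * 0.325568 = -0.977 degrees

-0.977 degrees


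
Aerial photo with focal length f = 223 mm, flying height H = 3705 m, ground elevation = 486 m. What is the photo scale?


scale = f / (H - h) = 223 mm / 3219 m = 223 / 3219000 = 1:14435

1:14435


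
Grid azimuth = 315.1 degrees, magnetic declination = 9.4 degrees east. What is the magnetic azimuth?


magnetic azimuth = grid azimuth - declination (east +ve)
mag_az = 315.1 - 9.4 = 305.7 degrees

305.7 degrees


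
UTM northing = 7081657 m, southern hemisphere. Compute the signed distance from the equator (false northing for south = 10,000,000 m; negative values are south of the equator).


For southern: actual = 7081657 - 10000000 = -2918343 m

-2918343 m


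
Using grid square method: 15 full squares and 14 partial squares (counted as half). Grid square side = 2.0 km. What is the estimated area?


effective squares = 15 + 14 * 0.5 = 22.0
area = 22.0 * 4.0 = 88.0 km^2

88.0 km^2


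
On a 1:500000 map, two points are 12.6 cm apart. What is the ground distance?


ground = 12.6 cm * 500000 / 100 = 63000.0 m = 63.0 km

63.0 km


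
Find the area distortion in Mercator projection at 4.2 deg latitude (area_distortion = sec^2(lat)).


area_distortion = 1/cos^2(4.2) = 1.005

1.005


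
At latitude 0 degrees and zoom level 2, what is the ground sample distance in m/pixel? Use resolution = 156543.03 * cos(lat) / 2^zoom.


res = 156543.03 * cos(0) / 2^2 = 156543.03 * 1.0 / 4 = 39135.76 m/pixel

39135.76 m/pixel


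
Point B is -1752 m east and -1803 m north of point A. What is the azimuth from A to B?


az = atan2(-1752, -1803) = -135.8 deg
adjusted to 0-360: 224.2 degrees

224.2 degrees


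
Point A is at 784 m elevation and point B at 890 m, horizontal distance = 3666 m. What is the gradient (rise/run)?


gradient = (890 - 784) / 3666 = 106 / 3666 = 0.0289

0.0289
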